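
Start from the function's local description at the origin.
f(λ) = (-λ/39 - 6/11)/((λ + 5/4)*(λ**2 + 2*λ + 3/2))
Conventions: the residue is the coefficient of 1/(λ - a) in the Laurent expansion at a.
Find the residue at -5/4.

The residue is -3524/3861.

At the order-1 pole -5/4 set g(λ) = (λ - (-5/4))*f(λ) = (-λ/39 - 6/11)/(λ**2 + 2*λ + 3/2).
Simple pole: residue = g(a) at a = -5/4, which is -3524/3861.


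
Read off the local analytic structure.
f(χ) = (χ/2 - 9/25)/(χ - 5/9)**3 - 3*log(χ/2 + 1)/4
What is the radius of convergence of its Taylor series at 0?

Denominator factor (χ - 5/9)^3: pole of order 3 at 5/9, modulus 5/9.
Branch term (-3/4)*log(1 - χ/(-2)): its argument vanishes at χ = -2, a logarithmic branch point, modulus 2.
The radius of convergence is the smallest modulus among the singular points: 5/9.

The radius of convergence is 5/9.


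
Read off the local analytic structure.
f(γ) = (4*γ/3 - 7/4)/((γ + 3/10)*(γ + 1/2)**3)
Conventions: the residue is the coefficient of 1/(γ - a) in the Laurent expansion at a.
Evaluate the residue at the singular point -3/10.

The residue is -1075/4.

At the order-1 pole -3/10 set g(γ) = (γ - (-3/10))*f(γ) = (4*γ/3 - 7/4)/(γ + 1/2)**3.
Simple pole: residue = g(a) at a = -3/10, which is -1075/4.


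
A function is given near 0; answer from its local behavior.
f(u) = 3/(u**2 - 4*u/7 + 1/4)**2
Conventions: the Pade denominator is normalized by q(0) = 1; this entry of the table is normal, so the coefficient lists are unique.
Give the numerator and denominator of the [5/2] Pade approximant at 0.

Taylor coefficients needed (expand at 0): a_0 = 48, a_1 = 1536/7, a_2 = 18048/49, a_3 = -116736/343, a_4 = -7640832/2401, a_5 = -114671616/16807, a_6 = -20533248/16807, a_7 = 26268991488/823543.
Write the denominator as Q(u) = 1 + q1*u + q2*u^2. Requiring Q*f - P = O(u^8) with deg P <= 5 kills the coefficients of u^6..u^7 in Q*f:
  u^6: a_6 + q1*a_5 + q2*a_4 = 0, i.e. -20533248/16807 + (-114671616/16807)*q1 + (-7640832/2401)*q2 = 0.
  u^7: a_7 + q1*a_6 + q2*a_5 = 0, i.e. 26268991488/823543 + (-20533248/16807)*q1 + (-114671616/16807)*q2 = 0.
Solving this linear system: q1 = -23015235888/8939042917, q2 = 321384727056/62573300419.
The numerator is Q*f truncated at degree 5: P0 = a_0 = 48; P1 = a_1 + q1*a_0 = 122392870656/1277006131; P2 = a_2 + q1*a_1 + q2*a_0 = 63723902592/1277006131; P3 = a_3 + q1*a_2 + q2*a_1 = -71651328/443251; P4 = a_4 + q1*a_3 + q2*a_2 = -529084206336/1277006131; P5 = a_5 + q1*a_4 + q2*a_3 = -481821462528/1277006131.

The Pade approximant has numerator coefficients [48, 122392870656/1277006131, 63723902592/1277006131, -71651328/443251, -529084206336/1277006131, -481821462528/1277006131]; denominator coefficients [1, -23015235888/8939042917, 321384727056/62573300419].


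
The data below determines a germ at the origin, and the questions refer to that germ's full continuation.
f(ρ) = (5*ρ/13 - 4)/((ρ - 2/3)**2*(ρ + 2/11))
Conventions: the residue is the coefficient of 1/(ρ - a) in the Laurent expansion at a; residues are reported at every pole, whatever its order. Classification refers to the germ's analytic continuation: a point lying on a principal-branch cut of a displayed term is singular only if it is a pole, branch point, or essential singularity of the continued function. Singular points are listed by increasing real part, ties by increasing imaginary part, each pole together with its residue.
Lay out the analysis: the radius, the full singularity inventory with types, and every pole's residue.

Radius of convergence at 0: 2/11.
At -2/11: a pole of order 1; residue -28809/5096.
At 2/3: a pole of order 2; residue 28809/5096.

Denominator factor (ρ + 2/11): pole of order 1 at -2/11, modulus 2/11.
Denominator factor (ρ - 2/3)^2: pole of order 2 at 2/3, modulus 2/3.
The radius of convergence is the smallest modulus among the singular points: 2/11.
At the order-1 pole -2/11 set g(ρ) = (ρ - (-2/11))*f(ρ) = (5*ρ/13 - 4)/(ρ - 2/3)**2.
Simple pole: residue = g(a) at a = -2/11, which is -28809/5096.
At the order-2 pole 2/3 set g(ρ) = (ρ - (2/3))^2*f(ρ) = (5*ρ/13 - 4)/(ρ + 2/11).
Order-2 pole: residue = g'(a); g'(2/3) = 28809/5096, so the residue is 28809/5096.
List the singular points by increasing real part (a conjugate pair: the negative imaginary part first).


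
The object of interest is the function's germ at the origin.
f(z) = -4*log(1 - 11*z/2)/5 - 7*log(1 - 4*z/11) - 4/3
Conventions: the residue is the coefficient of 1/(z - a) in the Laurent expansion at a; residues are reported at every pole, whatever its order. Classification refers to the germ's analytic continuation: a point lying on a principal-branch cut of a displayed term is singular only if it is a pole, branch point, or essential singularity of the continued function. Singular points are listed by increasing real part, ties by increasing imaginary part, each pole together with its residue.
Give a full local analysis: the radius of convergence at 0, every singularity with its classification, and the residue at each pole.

Branch term (-7)*log(1 - z/(11/4)): its argument vanishes at z = 11/4, a logarithmic branch point, modulus 11/4.
Branch term (-4/5)*log(1 - z/(2/11)): its argument vanishes at z = 2/11, a logarithmic branch point, modulus 2/11.
The radius of convergence is the smallest modulus among the singular points: 2/11.
List the singular points by increasing real part (a conjugate pair: the negative imaginary part first).

Radius of convergence at 0: 2/11.
At 2/11: a logarithmic branch point.
At 11/4: a logarithmic branch point.


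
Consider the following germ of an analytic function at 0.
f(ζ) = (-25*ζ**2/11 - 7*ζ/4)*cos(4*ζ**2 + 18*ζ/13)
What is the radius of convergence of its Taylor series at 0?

The factor cos(4*ζ**2 + 18*ζ/13) is entire and contributes no finite singular point.
The polynomial part has no poles.
No finite singular points: the Taylor series at 0 converges everywhere.

The radius of convergence is infinite.


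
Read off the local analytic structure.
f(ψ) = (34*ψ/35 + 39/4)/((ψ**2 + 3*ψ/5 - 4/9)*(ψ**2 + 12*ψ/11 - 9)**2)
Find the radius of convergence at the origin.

The radius of convergence is -3/10 + (1/30)*sqrt(481).

Denominator factor (ψ**2 + 12*ψ/11 - 9)^2: discriminant 4500/121, real irrational roots -6/11 + (15/11)*sqrt(5) and -6/11 - (15/11)*sqrt(5); poles of order 2, moduli -6/11 + (15/11)*sqrt(5) and 6/11 + (15/11)*sqrt(5).
Denominator factor (ψ**2 + 3*ψ/5 - 4/9): discriminant 481/225, real irrational roots -3/10 + (1/30)*sqrt(481) and -3/10 - (1/30)*sqrt(481); poles of order 1, moduli -3/10 + (1/30)*sqrt(481) and 3/10 + (1/30)*sqrt(481).
The radius of convergence is the smallest modulus among the singular points: -3/10 + (1/30)*sqrt(481).


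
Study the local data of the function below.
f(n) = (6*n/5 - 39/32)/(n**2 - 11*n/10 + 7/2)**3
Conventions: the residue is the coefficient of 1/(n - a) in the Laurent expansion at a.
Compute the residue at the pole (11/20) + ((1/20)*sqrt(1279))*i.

The residue is ((335250/2092240639)*sqrt(1279))*i.

The factor n**2 - 11*n/10 + 7/2 splits as (n - a)(n - a') with a = (11/20) + ((1/20)*sqrt(1279))*i, a' = (11/20) - ((1/20)*sqrt(1279))*i. At the order-3 pole a set g(n) = (n - a)^3*f(n) = [6*n/5 - 39/32] / (n - a')^3.
Order-3 pole: residue = g''(a)/2; g''((11/20) + ((1/20)*sqrt(1279))*i) = ((670500/2092240639)*sqrt(1279))*i, so the residue is ((335250/2092240639)*sqrt(1279))*i.


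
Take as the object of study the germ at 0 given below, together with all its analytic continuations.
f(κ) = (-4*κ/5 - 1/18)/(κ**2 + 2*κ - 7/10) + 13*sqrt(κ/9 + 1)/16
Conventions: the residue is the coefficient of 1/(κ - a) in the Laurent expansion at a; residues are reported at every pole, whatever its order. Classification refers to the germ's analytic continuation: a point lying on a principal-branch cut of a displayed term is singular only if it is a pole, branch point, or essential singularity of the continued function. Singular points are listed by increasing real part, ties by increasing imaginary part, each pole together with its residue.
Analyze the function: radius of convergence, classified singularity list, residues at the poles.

Radius of convergence at 0: -1 + (1/10)*sqrt(170).
At -9: an algebraic (square-root) branch point.
At -1 - (1/10)*sqrt(170): a pole of order 1; residue -2/5 - (67/3060)*sqrt(170).
At -1 + (1/10)*sqrt(170): a pole of order 1; residue -2/5 + (67/3060)*sqrt(170).

Denominator factor (κ**2 + 2*κ - 7/10): discriminant 34/5, real irrational roots -1 + (1/10)*sqrt(170) and -1 - (1/10)*sqrt(170); poles of order 1, moduli -1 + (1/10)*sqrt(170) and 1 + (1/10)*sqrt(170).
Branch term (13/16)*sqrt(1 - κ/(-9)): its argument vanishes at κ = -9, a square-root branch point, modulus 9.
The radius of convergence is the smallest modulus among the singular points: -1 + (1/10)*sqrt(170).
The branch term is analytic at -1 - (1/10)*sqrt(170) and contributes nothing to the residue; only the rational part matters.
The factor κ**2 + 2*κ - 7/10 splits as (κ - a)(κ - a') with a = -1 - (1/10)*sqrt(170), a' = -1 + (1/10)*sqrt(170). At the order-1 pole a set g(κ) = (κ - a)*(rational part) = [-4*κ/5 - 1/18] / (κ - a').
Simple pole: residue = g(a) at a = -1 - (1/10)*sqrt(170), which is -2/5 - (67/3060)*sqrt(170).
The branch term is analytic at -1 + (1/10)*sqrt(170) and contributes nothing to the residue; only the rational part matters.
The factor κ**2 + 2*κ - 7/10 splits as (κ - a)(κ - a') with a = -1 + (1/10)*sqrt(170), a' = -1 - (1/10)*sqrt(170). At the order-1 pole a set g(κ) = (κ - a)*(rational part) = [-4*κ/5 - 1/18] / (κ - a').
Simple pole: residue = g(a) at a = -1 + (1/10)*sqrt(170), which is -2/5 + (67/3060)*sqrt(170).
List the singular points by increasing real part (a conjugate pair: the negative imaginary part first).


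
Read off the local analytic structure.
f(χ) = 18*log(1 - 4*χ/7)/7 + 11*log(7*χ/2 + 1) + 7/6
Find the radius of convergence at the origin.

Branch term (18/7)*log(1 - χ/(7/4)): its argument vanishes at χ = 7/4, a logarithmic branch point, modulus 7/4.
Branch term (11)*log(1 - χ/(-2/7)): its argument vanishes at χ = -2/7, a logarithmic branch point, modulus 2/7.
The radius of convergence is the smallest modulus among the singular points: 2/7.

The radius of convergence is 2/7.


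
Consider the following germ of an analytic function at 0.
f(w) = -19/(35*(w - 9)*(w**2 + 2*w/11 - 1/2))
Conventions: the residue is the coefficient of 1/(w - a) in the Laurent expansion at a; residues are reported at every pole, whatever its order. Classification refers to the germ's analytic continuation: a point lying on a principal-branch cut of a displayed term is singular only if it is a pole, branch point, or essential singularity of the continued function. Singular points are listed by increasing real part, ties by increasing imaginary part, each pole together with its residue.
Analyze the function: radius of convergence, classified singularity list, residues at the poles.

Radius of convergence at 0: -1/11 + (1/22)*sqrt(246).
At -1/11 - (1/22)*sqrt(246): a pole of order 1; residue 209/63245 - (4180/1555827)*sqrt(246).
At -1/11 + (1/22)*sqrt(246): a pole of order 1; residue 209/63245 + (4180/1555827)*sqrt(246).
At 9: a pole of order 1; residue -418/63245.


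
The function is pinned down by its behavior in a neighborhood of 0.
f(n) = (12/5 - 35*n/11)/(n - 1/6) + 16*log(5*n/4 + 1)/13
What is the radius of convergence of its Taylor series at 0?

Denominator factor (n - 1/6): pole of order 1 at 1/6, modulus 1/6.
Branch term (16/13)*log(1 - n/(-4/5)): its argument vanishes at n = -4/5, a logarithmic branch point, modulus 4/5.
The radius of convergence is the smallest modulus among the singular points: 1/6.

The radius of convergence is 1/6.


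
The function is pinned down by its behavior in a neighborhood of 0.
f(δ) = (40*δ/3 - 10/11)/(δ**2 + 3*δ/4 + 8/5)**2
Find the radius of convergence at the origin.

Denominator factor (δ**2 + 3*δ/4 + 8/5)^2: discriminant -467/80, complex-conjugate roots (-3/8) + ((1/40)*sqrt(2335))*i and (-3/8) - ((1/40)*sqrt(2335))*i; poles of order 2, moduli (2/5)*sqrt(10) and (2/5)*sqrt(10).
The radius of convergence is the smallest modulus among the singular points: (2/5)*sqrt(10).

The radius of convergence is (2/5)*sqrt(10).


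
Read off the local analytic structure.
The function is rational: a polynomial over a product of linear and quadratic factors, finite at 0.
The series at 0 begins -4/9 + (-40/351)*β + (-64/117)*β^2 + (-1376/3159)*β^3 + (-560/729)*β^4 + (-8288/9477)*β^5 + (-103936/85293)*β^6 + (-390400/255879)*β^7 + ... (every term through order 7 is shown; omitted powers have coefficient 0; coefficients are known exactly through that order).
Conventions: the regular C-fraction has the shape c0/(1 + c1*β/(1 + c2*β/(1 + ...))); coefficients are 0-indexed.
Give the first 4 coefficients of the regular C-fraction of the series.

Taylor coefficients (read off): a_0 = -4/9, a_1 = -40/351, a_2 = -64/117, a_3 = -1376/3159.
c0 = a_0 = -4/9. Peel one level at a time: if S = 1 + c*β/S' with S'(0) = 1, then c is the β-coefficient of S and S' = c*β/(S - 1).
S_1 = c0/f = 1 + (-10/39)*β + (-1772/1521)*β^2 + ...; c1 = -10/39.
S_2 = c1*β/(S_1 - 1) = 1 + (-886/195)*β + (4324/225)*β^2 + ...; c2 = -886/195.
S_3 = c2*β/(S_2 - 1) = 1 + (28106/6645)*β + ...; c3 = 28106/6645.

The regular C-fraction coefficients are [-4/9, -10/39, -886/195, 28106/6645].


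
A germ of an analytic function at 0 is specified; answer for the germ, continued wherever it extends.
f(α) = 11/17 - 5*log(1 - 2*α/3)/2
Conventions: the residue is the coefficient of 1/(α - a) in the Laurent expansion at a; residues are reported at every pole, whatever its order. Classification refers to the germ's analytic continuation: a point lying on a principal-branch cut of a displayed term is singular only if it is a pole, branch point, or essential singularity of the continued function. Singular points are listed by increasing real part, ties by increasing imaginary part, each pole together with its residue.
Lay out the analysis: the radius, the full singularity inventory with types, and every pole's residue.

Branch term (-5/2)*log(1 - α/(3/2)): its argument vanishes at α = 3/2, a logarithmic branch point, modulus 3/2.
The radius of convergence is the smallest modulus among the singular points: 3/2.

Radius of convergence at 0: 3/2.
At 3/2: a logarithmic branch point.


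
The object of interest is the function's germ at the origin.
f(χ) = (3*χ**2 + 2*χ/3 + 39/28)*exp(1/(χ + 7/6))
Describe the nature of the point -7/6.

The point is an essential singularity.

The exponent 1/(χ - (-7/6)) has a pole at -7/6, so exp(1/(χ - (-7/6))) takes every nonzero value near it: an essential singularity (not a pole of any order).


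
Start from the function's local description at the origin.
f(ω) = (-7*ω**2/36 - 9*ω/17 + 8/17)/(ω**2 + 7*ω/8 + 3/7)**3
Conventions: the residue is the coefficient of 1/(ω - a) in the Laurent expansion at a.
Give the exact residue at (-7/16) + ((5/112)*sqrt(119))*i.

The factor ω**2 + 7*ω/8 + 3/7 splits as (ω - a)(ω - a') with a = (-7/16) + ((5/112)*sqrt(119))*i, a' = (-7/16) - ((5/112)*sqrt(119))*i. At the order-3 pole a set g(ω) = (ω - a)^3*f(ω) = [-7*ω**2/36 - 9*ω/17 + 8/17] / (ω - a')^3.
Order-3 pole: residue = g''(a)/2; g''((-7/16) + ((5/112)*sqrt(119))*i) = -((383005952/469805625)*sqrt(119))*i, so the residue is -((191502976/469805625)*sqrt(119))*i.

The residue is -((191502976/469805625)*sqrt(119))*i.


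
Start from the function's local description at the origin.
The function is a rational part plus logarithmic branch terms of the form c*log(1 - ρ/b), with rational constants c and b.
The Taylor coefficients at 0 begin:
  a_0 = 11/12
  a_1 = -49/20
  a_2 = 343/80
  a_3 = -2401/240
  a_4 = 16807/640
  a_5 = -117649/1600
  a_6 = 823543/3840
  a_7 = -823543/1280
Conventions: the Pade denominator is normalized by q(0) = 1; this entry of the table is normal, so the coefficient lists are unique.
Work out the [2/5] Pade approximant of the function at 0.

The Pade approximant has numerator coefficients [11/12, 18818/14235, -1161881/341640]; denominator coefficients [1, 3905/949, 29729/11388, -5145/3796, 64827/151840, -386561/227760].

Taylor coefficients needed (read off): a_0 = 11/12, a_1 = -49/20, a_2 = 343/80, a_3 = -2401/240, a_4 = 16807/640, a_5 = -117649/1600, a_6 = 823543/3840, a_7 = -823543/1280.
Write the denominator as Q(ρ) = 1 + q1*ρ + q2*ρ^2 + q3*ρ^3 + q4*ρ^4 + q5*ρ^5. Requiring Q*f - P = O(ρ^8) with deg P <= 2 kills the coefficients of ρ^3..ρ^7 in Q*f:
  ρ^3: a_3 + q1*a_2 + q2*a_1 + q3*a_0 = 0, i.e. -2401/240 + (343/80)*q1 + (-49/20)*q2 + (11/12)*q3 = 0.
  ρ^4: a_4 + q1*a_3 + q2*a_2 + q3*a_1 + q4*a_0 = 0, i.e. 16807/640 + (-2401/240)*q1 + (343/80)*q2 + (-49/20)*q3 + (11/12)*q4 = 0.
  ρ^5: a_5 + q1*a_4 + q2*a_3 + q3*a_2 + q4*a_1 + q5*a_0 = 0, i.e. -117649/1600 + (16807/640)*q1 + (-2401/240)*q2 + (343/80)*q3 + (-49/20)*q4 + (11/12)*q5 = 0.
  ρ^6: a_6 + q1*a_5 + q2*a_4 + q3*a_3 + q4*a_2 + q5*a_1 = 0, i.e. 823543/3840 + (-117649/1600)*q1 + (16807/640)*q2 + (-2401/240)*q3 + (343/80)*q4 + (-49/20)*q5 = 0.
  ρ^7: a_7 + q1*a_6 + q2*a_5 + q3*a_4 + q4*a_3 + q5*a_2 = 0, i.e. -823543/1280 + (823543/3840)*q1 + (-117649/1600)*q2 + (16807/640)*q3 + (-2401/240)*q4 + (343/80)*q5 = 0.
Solving this linear system: q1 = 3905/949, q2 = 29729/11388, q3 = -5145/3796, q4 = 64827/151840, q5 = -386561/227760.
The numerator is Q*f truncated at degree 2: P0 = a_0 = 11/12; P1 = a_1 + q1*a_0 = 18818/14235; P2 = a_2 + q1*a_1 + q2*a_0 = -1161881/341640.


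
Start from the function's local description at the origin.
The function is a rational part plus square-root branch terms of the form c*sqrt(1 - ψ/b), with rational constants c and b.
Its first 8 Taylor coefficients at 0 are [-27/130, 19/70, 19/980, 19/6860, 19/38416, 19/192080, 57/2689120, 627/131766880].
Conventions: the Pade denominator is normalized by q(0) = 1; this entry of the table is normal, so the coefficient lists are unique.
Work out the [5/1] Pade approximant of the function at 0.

The Pade approximant has numerator coefficients [-27/130, 115/364, -19/490, -19/13720, -19/192080, -19/2689120]; denominator coefficients [1, -3/14].

Taylor coefficients needed (read off): a_0 = -27/130, a_1 = 19/70, a_2 = 19/980, a_3 = 19/6860, a_4 = 19/38416, a_5 = 19/192080, a_6 = 57/2689120.
Write the denominator as Q(ψ) = 1 + q1*ψ. Requiring Q*f - P = O(ψ^7) with deg P <= 5 kills the coefficients of ψ^6..ψ^6 in Q*f:
  ψ^6: a_6 + q1*a_5 = 0, i.e. 57/2689120 + (19/192080)*q1 = 0.
Solving this linear system: q1 = -3/14.
The numerator is Q*f truncated at degree 5: P0 = a_0 = -27/130; P1 = a_1 + q1*a_0 = 115/364; P2 = a_2 + q1*a_1 = -19/490; P3 = a_3 + q1*a_2 = -19/13720; P4 = a_4 + q1*a_3 = -19/192080; P5 = a_5 + q1*a_4 = -19/2689120.


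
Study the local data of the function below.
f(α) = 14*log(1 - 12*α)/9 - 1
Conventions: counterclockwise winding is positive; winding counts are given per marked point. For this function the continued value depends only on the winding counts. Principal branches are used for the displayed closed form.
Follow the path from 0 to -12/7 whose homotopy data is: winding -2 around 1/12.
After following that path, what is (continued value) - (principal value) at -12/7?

Continued minus principal equals -(56/9)*pi*i.

The rational part is single-valued and drops out of the difference; each branch term changes only by its own monodromy.
(14/9)*log(1 - α/(1/12)): each positive loop around 1/12 adds 2*pi*i to the log, so winding -2 contributes (14/9)*(-2)*2*pi*i = -(56/9)*pi*i.
Summing the contributions at α = -12/7 gives -(56/9)*pi*i.


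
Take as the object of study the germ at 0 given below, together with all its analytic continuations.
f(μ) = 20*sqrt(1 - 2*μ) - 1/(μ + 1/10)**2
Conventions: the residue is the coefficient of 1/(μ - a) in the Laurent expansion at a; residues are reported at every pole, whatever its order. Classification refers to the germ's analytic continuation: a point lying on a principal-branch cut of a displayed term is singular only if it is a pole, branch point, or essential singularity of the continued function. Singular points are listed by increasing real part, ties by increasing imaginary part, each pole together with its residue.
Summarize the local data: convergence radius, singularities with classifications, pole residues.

Denominator factor (μ + 1/10)^2: pole of order 2 at -1/10, modulus 1/10.
Branch term (20)*sqrt(1 - μ/(1/2)): its argument vanishes at μ = 1/2, a square-root branch point, modulus 1/2.
The radius of convergence is the smallest modulus among the singular points: 1/10.
The branch term is analytic at -1/10 and contributes nothing to the residue; only the rational part matters.
At the order-2 pole -1/10 set g(μ) = (μ - (-1/10))^2*(rational part) = -1.
Order-2 pole: residue = g'(a); g'(-1/10) = 0, so the residue is 0.
List the singular points by increasing real part (a conjugate pair: the negative imaginary part first).

Radius of convergence at 0: 1/10.
At -1/10: a pole of order 2; residue 0.
At 1/2: an algebraic (square-root) branch point.


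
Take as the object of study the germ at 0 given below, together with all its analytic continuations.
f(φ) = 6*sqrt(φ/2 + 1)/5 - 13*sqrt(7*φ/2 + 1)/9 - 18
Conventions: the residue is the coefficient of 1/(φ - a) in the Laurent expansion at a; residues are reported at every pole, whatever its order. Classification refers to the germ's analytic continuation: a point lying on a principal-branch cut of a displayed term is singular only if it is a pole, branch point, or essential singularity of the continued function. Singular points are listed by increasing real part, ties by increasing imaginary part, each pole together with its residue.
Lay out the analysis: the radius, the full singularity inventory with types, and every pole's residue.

Radius of convergence at 0: 2/7.
At -2: an algebraic (square-root) branch point.
At -2/7: an algebraic (square-root) branch point.

Branch term (6/5)*sqrt(1 - φ/(-2)): its argument vanishes at φ = -2, a square-root branch point, modulus 2.
Branch term (-13/9)*sqrt(1 - φ/(-2/7)): its argument vanishes at φ = -2/7, a square-root branch point, modulus 2/7.
The radius of convergence is the smallest modulus among the singular points: 2/7.
List the singular points by increasing real part (a conjugate pair: the negative imaginary part first).


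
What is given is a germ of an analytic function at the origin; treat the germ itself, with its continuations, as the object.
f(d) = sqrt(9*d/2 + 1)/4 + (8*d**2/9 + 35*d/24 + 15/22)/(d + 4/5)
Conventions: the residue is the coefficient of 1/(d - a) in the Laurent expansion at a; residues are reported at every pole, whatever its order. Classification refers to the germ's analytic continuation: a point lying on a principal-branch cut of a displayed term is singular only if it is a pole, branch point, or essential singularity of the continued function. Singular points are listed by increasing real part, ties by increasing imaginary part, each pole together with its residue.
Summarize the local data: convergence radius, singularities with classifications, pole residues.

Denominator factor (d + 4/5): pole of order 1 at -4/5, modulus 4/5.
Branch term (1/4)*sqrt(1 - d/(-2/9)): its argument vanishes at d = -2/9, a square-root branch point, modulus 2/9.
The radius of convergence is the smallest modulus among the singular points: 2/9.
The branch term is analytic at -4/5 and contributes nothing to the residue; only the rational part matters.
At the order-1 pole -4/5 set g(d) = (d - (-4/5))*(rational part) = 8*d**2/9 + 35*d/24 + 15/22.
Simple pole: residue = g(a) at a = -4/5, which is 208/2475.
List the singular points by increasing real part (a conjugate pair: the negative imaginary part first).

Radius of convergence at 0: 2/9.
At -4/5: a pole of order 1; residue 208/2475.
At -2/9: an algebraic (square-root) branch point.


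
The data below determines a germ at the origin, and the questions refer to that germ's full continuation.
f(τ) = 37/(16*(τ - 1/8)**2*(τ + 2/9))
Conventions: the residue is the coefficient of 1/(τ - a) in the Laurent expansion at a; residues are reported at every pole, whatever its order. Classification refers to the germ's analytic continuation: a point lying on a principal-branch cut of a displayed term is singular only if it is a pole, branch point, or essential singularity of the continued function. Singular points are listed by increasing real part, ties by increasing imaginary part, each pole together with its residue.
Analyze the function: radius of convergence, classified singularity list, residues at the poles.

Denominator factor (τ - 1/8)^2: pole of order 2 at 1/8, modulus 1/8.
Denominator factor (τ + 2/9): pole of order 1 at -2/9, modulus 2/9.
The radius of convergence is the smallest modulus among the singular points: 1/8.
At the order-1 pole -2/9 set g(τ) = (τ - (-2/9))*f(τ) = 37/(16*(τ - 1/8)**2).
Simple pole: residue = g(a) at a = -2/9, which is 11988/625.
At the order-2 pole 1/8 set g(τ) = (τ - (1/8))^2*f(τ) = 37/(16*(τ + 2/9)).
Order-2 pole: residue = g'(a); g'(1/8) = -11988/625, so the residue is -11988/625.
List the singular points by increasing real part (a conjugate pair: the negative imaginary part first).

Radius of convergence at 0: 1/8.
At -2/9: a pole of order 1; residue 11988/625.
At 1/8: a pole of order 2; residue -11988/625.


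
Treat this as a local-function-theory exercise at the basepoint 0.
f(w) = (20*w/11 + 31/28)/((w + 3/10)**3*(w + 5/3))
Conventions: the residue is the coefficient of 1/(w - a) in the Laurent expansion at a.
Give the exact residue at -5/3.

At the order-1 pole -5/3 set g(w) = (w - (-5/3))*f(w) = (20*w/11 + 31/28)/(w + 3/10)**3.
Simple pole: residue = g(a) at a = -5/3, which is 3998250/5306917.

The residue is 3998250/5306917.


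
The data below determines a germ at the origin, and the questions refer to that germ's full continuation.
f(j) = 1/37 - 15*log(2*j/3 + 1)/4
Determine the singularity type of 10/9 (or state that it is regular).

The point is a regular point.

There is no denominator, hence no pole anywhere.
Branch term log(1 - j/(-3/2)): argument at 10/9 is 47/27, nonzero, so 10/9 is not its branch point (a point on a principal cut is still regular for the continued germ).
So the germ continues analytically to 10/9.


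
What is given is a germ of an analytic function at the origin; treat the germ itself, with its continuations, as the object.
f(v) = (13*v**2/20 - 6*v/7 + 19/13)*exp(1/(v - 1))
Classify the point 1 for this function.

The point is an essential singularity.

The exponent 1/(v - (1)) has a pole at 1, so exp(1/(v - (1))) takes every nonzero value near it: an essential singularity (not a pole of any order).


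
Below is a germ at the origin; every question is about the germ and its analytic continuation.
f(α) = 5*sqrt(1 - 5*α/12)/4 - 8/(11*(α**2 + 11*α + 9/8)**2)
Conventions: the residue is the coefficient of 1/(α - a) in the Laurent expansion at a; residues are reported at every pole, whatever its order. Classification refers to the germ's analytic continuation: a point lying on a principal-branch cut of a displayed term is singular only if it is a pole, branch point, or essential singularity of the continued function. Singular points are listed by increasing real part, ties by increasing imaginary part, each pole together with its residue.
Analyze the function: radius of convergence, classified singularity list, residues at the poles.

Denominator factor (α**2 + 11*α + 9/8)^2: discriminant 233/2, real irrational roots -11/2 + (1/4)*sqrt(466) and -11/2 - (1/4)*sqrt(466); poles of order 2, moduli 11/2 - (1/4)*sqrt(466) and 11/2 + (1/4)*sqrt(466).
Branch term (5/4)*sqrt(1 - α/(12/5)): its argument vanishes at α = 12/5, a square-root branch point, modulus 12/5.
The radius of convergence is the smallest modulus among the singular points: 11/2 - (1/4)*sqrt(466).
The branch term is analytic at -11/2 - (1/4)*sqrt(466) and contributes nothing to the residue; only the rational part matters.
The factor α**2 + 11*α + 9/8 splits as (α - a)(α - a') with a = -11/2 - (1/4)*sqrt(466), a' = -11/2 + (1/4)*sqrt(466). At the order-2 pole a set g(α) = (α - a)^2*(rational part) = [-8/11] / (α - a')^2.
Order-2 pole: residue = g'(a); g'(-11/2 - (1/4)*sqrt(466)) = -(32/597179)*sqrt(466), so the residue is -(32/597179)*sqrt(466).
The branch term is analytic at -11/2 + (1/4)*sqrt(466) and contributes nothing to the residue; only the rational part matters.
The factor α**2 + 11*α + 9/8 splits as (α - a)(α - a') with a = -11/2 + (1/4)*sqrt(466), a' = -11/2 - (1/4)*sqrt(466). At the order-2 pole a set g(α) = (α - a)^2*(rational part) = [-8/11] / (α - a')^2.
Order-2 pole: residue = g'(a); g'(-11/2 + (1/4)*sqrt(466)) = (32/597179)*sqrt(466), so the residue is (32/597179)*sqrt(466).
List the singular points by increasing real part (a conjugate pair: the negative imaginary part first).

Radius of convergence at 0: 11/2 - (1/4)*sqrt(466).
At -11/2 - (1/4)*sqrt(466): a pole of order 2; residue -(32/597179)*sqrt(466).
At -11/2 + (1/4)*sqrt(466): a pole of order 2; residue (32/597179)*sqrt(466).
At 12/5: an algebraic (square-root) branch point.


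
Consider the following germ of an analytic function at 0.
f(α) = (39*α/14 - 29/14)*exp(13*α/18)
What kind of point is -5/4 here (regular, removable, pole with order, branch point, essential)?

The point is a regular point.

There is no denominator, hence no pole anywhere.
The factor exp(13*α/18) is entire.
So the germ continues analytically to -5/4.


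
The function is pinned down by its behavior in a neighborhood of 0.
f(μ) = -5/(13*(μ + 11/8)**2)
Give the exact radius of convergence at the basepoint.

Denominator factor (μ + 11/8)^2: pole of order 2 at -11/8, modulus 11/8.
The radius of convergence is the smallest modulus among the singular points: 11/8.

The radius of convergence is 11/8.


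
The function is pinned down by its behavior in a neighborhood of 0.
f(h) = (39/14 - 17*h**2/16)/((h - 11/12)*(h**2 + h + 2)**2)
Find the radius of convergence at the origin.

Denominator factor (h**2 + h + 2)^2: discriminant -7, complex-conjugate roots (-1/2) + ((1/2)*sqrt(7))*i and (-1/2) - ((1/2)*sqrt(7))*i; poles of order 2, moduli sqrt(2) and sqrt(2).
Denominator factor (h - 11/12): pole of order 1 at 11/12, modulus 11/12.
The radius of convergence is the smallest modulus among the singular points: 11/12.

The radius of convergence is 11/12.


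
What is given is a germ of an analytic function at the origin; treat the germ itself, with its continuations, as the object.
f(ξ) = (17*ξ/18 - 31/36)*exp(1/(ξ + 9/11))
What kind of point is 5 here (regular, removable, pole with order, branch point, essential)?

There is no denominator, hence no pole anywhere.
The essential point of exp(1/(ξ - (-9/11))) is -9/11, not 5.
So the germ continues analytically to 5.

The point is a regular point.


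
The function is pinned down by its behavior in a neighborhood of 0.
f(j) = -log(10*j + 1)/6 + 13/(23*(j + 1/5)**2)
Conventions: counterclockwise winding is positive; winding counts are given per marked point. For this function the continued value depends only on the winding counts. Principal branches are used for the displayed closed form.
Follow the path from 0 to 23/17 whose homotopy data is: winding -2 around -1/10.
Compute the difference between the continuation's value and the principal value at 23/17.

The rational part is single-valued and drops out of the difference; each branch term changes only by its own monodromy.
(-1/6)*log(1 - j/(-1/10)): each positive loop around -1/10 adds 2*pi*i to the log, so winding -2 contributes (-1/6)*(-2)*2*pi*i = (2/3)*pi*i.
Summing the contributions at j = 23/17 gives (2/3)*pi*i.

Continued minus principal equals (2/3)*pi*i.


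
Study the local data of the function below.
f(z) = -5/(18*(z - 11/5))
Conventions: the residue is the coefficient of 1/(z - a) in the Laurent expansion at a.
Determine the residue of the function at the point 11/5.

The residue is -5/18.

At the order-1 pole 11/5 set g(z) = (z - (11/5))*f(z) = -5/18.
Simple pole: residue = g(a) at a = 11/5, which is -5/18.


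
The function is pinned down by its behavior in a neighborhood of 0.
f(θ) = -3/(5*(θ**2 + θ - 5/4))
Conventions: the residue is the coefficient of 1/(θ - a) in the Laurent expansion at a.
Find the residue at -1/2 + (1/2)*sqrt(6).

The factor θ**2 + θ - 5/4 splits as (θ - a)(θ - a') with a = -1/2 + (1/2)*sqrt(6), a' = -1/2 - (1/2)*sqrt(6). At the order-1 pole a set g(θ) = (θ - a)*f(θ) = [-3/5] / (θ - a').
Simple pole: residue = g(a) at a = -1/2 + (1/2)*sqrt(6), which is -(1/10)*sqrt(6).

The residue is -(1/10)*sqrt(6).


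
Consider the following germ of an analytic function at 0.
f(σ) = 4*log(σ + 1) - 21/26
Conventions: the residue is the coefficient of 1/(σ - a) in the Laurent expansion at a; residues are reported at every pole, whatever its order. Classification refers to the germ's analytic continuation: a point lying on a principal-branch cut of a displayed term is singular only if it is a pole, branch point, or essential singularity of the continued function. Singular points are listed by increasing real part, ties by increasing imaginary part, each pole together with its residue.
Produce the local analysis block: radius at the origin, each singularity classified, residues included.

Branch term (4)*log(1 - σ/(-1)): its argument vanishes at σ = -1, a logarithmic branch point, modulus 1.
The radius of convergence is the smallest modulus among the singular points: 1.

Radius of convergence at 0: 1.
At -1: a logarithmic branch point.


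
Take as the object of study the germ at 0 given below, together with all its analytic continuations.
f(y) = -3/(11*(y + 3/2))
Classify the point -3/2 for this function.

The point is a pole of order 1.

The denominator factor y + 3/2 vanishes at -3/2 and appears to the power 1; the numerator there equals -3/11, nonzero, and no other factor vanishes.
Hence a pole whose order is the multiplicity, 1.


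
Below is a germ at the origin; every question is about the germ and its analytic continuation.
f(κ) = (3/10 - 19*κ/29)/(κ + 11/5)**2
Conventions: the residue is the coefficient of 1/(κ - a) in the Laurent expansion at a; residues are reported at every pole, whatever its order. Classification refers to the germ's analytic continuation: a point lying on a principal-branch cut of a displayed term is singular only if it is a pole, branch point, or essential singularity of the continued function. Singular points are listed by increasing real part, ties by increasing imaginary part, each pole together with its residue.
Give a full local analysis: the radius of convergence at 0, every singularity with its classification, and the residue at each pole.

Radius of convergence at 0: 11/5.
At -11/5: a pole of order 2; residue -19/29.

Denominator factor (κ + 11/5)^2: pole of order 2 at -11/5, modulus 11/5.
The radius of convergence is the smallest modulus among the singular points: 11/5.
At the order-2 pole -11/5 set g(κ) = (κ - (-11/5))^2*f(κ) = 3/10 - 19*κ/29.
Order-2 pole: residue = g'(a); g'(-11/5) = -19/29, so the residue is -19/29.


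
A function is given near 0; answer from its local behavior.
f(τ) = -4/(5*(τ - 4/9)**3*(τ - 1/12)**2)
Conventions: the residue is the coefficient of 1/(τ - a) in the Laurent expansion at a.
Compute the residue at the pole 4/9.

At the order-3 pole 4/9 set g(τ) = (τ - (4/9))^3*f(τ) = -4/(5*(τ - 1/12)**2).
Order-3 pole: residue = g''(a)/2; g''(4/9) = -40310784/142805, so the residue is -20155392/142805.

The residue is -20155392/142805.


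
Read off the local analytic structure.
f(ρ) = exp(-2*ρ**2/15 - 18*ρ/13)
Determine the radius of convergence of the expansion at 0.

The radius of convergence is infinite.

The factor exp(-2*ρ**2/15 - 18*ρ/13) is entire and contributes no finite singular point.
The polynomial part has no poles.
No finite singular points: the Taylor series at 0 converges everywhere.


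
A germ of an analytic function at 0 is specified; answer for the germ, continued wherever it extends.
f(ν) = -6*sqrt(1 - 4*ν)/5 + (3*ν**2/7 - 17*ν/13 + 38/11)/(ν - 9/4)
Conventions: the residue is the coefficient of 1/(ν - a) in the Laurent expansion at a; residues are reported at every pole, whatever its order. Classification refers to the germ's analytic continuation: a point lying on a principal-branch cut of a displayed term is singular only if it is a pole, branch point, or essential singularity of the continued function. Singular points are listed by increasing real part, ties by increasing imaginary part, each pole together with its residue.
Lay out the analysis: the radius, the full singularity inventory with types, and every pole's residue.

Denominator factor (ν - 9/4): pole of order 1 at 9/4, modulus 9/4.
Branch term (-6/5)*sqrt(1 - ν/(1/4)): its argument vanishes at ν = 1/4, a square-root branch point, modulus 1/4.
The radius of convergence is the smallest modulus among the singular points: 1/4.
The branch term is analytic at 9/4 and contributes nothing to the residue; only the rational part matters.
At the order-1 pole 9/4 set g(ν) = (ν - (9/4))*(rational part) = 3*ν**2/7 - 17*ν/13 + 38/11.
Simple pole: residue = g(a) at a = 9/4, which is 42953/16016.
List the singular points by increasing real part (a conjugate pair: the negative imaginary part first).

Radius of convergence at 0: 1/4.
At 1/4: an algebraic (square-root) branch point.
At 9/4: a pole of order 1; residue 42953/16016.


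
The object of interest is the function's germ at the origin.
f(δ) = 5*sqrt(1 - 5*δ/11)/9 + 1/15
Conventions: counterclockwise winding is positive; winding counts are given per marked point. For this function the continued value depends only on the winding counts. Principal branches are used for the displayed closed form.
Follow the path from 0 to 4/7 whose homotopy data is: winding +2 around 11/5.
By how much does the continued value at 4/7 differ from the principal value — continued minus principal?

The rational part is single-valued and drops out of the difference; each branch term changes only by its own monodromy.
(5/9)*sqrt(1 - δ/(11/5)): winding +2 is even, the square root returns to the same sheet, contribution 0.
Summing the contributions at δ = 4/7 gives 0.

Continued minus principal equals 0.


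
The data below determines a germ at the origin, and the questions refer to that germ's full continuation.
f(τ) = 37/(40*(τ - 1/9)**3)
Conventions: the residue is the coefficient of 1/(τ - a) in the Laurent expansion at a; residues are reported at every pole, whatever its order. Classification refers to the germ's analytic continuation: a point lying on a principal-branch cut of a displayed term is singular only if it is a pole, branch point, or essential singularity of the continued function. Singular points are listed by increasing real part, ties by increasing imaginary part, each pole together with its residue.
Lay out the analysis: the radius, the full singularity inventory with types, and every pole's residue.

Radius of convergence at 0: 1/9.
At 1/9: a pole of order 3; residue 0.

Denominator factor (τ - 1/9)^3: pole of order 3 at 1/9, modulus 1/9.
The radius of convergence is the smallest modulus among the singular points: 1/9.
At the order-3 pole 1/9 set g(τ) = (τ - (1/9))^3*f(τ) = 37/40.
Order-3 pole: residue = g''(a)/2; g''(1/9) = 0, so the residue is 0.


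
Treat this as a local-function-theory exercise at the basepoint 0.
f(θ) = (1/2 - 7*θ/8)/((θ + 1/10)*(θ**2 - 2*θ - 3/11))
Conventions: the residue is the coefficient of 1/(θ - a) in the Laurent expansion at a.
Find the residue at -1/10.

The residue is -2585/276.

At the order-1 pole -1/10 set g(θ) = (θ - (-1/10))*f(θ) = (1/2 - 7*θ/8)/(θ**2 - 2*θ - 3/11).
Simple pole: residue = g(a) at a = -1/10, which is -2585/276.


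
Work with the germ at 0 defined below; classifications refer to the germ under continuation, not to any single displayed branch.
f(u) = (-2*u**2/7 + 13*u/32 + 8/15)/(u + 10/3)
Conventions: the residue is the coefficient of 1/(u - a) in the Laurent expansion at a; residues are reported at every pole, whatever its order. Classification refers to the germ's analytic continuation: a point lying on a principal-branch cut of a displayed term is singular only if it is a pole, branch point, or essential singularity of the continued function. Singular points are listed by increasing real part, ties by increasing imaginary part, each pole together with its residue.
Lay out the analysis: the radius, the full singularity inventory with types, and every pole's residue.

Radius of convergence at 0: 10/3.
At -10/3: a pole of order 1; residue -20137/5040.

Denominator factor (u + 10/3): pole of order 1 at -10/3, modulus 10/3.
The radius of convergence is the smallest modulus among the singular points: 10/3.
At the order-1 pole -10/3 set g(u) = (u - (-10/3))*f(u) = -2*u**2/7 + 13*u/32 + 8/15.
Simple pole: residue = g(a) at a = -10/3, which is -20137/5040.
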